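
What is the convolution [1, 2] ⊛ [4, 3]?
y[0] = 1×4 = 4; y[1] = 1×3 + 2×4 = 11; y[2] = 2×3 = 6

[4, 11, 6]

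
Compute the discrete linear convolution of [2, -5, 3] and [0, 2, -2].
y[0] = 2×0 = 0; y[1] = 2×2 + -5×0 = 4; y[2] = 2×-2 + -5×2 + 3×0 = -14; y[3] = -5×-2 + 3×2 = 16; y[4] = 3×-2 = -6

[0, 4, -14, 16, -6]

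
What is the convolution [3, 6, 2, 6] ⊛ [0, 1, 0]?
y[0] = 3×0 = 0; y[1] = 3×1 + 6×0 = 3; y[2] = 3×0 + 6×1 + 2×0 = 6; y[3] = 6×0 + 2×1 + 6×0 = 2; y[4] = 2×0 + 6×1 = 6; y[5] = 6×0 = 0

[0, 3, 6, 2, 6, 0]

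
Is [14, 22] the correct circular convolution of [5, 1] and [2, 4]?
Recompute circular convolution of [5, 1] and [2, 4]: y[0] = 5×2 + 1×4 = 14; y[1] = 5×4 + 1×2 = 22 → [14, 22]. Given [14, 22] matches, so answer: Yes

Yes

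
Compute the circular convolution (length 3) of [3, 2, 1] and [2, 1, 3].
Use y[k] = Σ_j x[j]·h[(k-j) mod 3]. y[0] = 3×2 + 2×3 + 1×1 = 13; y[1] = 3×1 + 2×2 + 1×3 = 10; y[2] = 3×3 + 2×1 + 1×2 = 13. Result: [13, 10, 13]

[13, 10, 13]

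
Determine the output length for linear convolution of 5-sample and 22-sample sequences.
Linear/full convolution length: m + n - 1 = 5 + 22 - 1 = 26

26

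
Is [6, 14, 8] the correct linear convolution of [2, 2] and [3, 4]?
Recompute linear convolution of [2, 2] and [3, 4]: y[0] = 2×3 = 6; y[1] = 2×4 + 2×3 = 14; y[2] = 2×4 = 8 → [6, 14, 8]. Given [6, 14, 8] matches, so answer: Yes

Yes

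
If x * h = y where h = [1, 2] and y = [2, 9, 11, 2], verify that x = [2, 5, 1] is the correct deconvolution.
Forward-compute [2, 5, 1] * [1, 2]: y[0] = 2×1 = 2; y[1] = 2×2 + 5×1 = 9; y[2] = 5×2 + 1×1 = 11; y[3] = 1×2 = 2 → [2, 9, 11, 2]. Matches given y = [2, 9, 11, 2], so verified.

Verified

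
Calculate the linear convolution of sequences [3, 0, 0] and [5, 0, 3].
y[0] = 3×5 = 15; y[1] = 3×0 + 0×5 = 0; y[2] = 3×3 + 0×0 + 0×5 = 9; y[3] = 0×3 + 0×0 = 0; y[4] = 0×3 = 0

[15, 0, 9, 0, 0]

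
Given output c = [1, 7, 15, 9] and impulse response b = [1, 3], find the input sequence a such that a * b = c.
Deconvolve c=[1, 7, 15, 9] by b=[1, 3]. Since b[0]=1, solve forward: a[0] = c[0] / 1 = 1; a[1] = (c[1] - 1×3) / 1 = 4; a[2] = (c[2] - 4×3) / 1 = 3. So a = [1, 4, 3]. Check by forward convolution: c[0] = 1×1 = 1; c[1] = 1×3 + 4×1 = 7; c[2] = 4×3 + 3×1 = 15; c[3] = 3×3 = 9

[1, 4, 3]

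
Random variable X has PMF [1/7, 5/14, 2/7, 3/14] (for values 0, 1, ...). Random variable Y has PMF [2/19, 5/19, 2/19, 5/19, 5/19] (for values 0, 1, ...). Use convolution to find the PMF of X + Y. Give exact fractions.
P(X+Y=k) = Σ_i P(X=i)·P(Y=k-i) — a convolution of [1/7, 5/14, 2/7, 3/14] and [2/19, 5/19, 2/19, 5/19, 5/19]. P(X+Y=0) = (1/7)×(2/19) = 2/133; P(X+Y=1) = (1/7)×(5/19) + (5/14)×(2/19) = 5/133 + 5/133 = 10/133; P(X+Y=2) = (1/7)×(2/19) + (5/14)×(5/19) + (2/7)×(2/19) = 2/133 + 25/266 + 4/133 = 37/266; P(X+Y=3) = (1/7)×(5/19) + (5/14)×(2/19) + (2/7)×(5/19) + (3/14)×(2/19) = 5/133 + 5/133 + 10/133 + 3/133 = 23/133; P(X+Y=4) = (1/7)×(5/19) + (5/14)×(5/19) + (2/7)×(2/19) + (3/14)×(5/19) = 5/133 + 25/266 + 4/133 + 15/266 = 29/133; P(X+Y=5) = (5/14)×(5/19) + (2/7)×(5/19) + (3/14)×(2/19) = 25/266 + 10/133 + 3/133 = 51/266; P(X+Y=6) = (2/7)×(5/19) + (3/14)×(5/19) = 10/133 + 15/266 = 5/38; P(X+Y=7) = (3/14)×(5/19) = 15/266. PMF: [2/133, 10/133, 37/266, 23/133, 29/133, 51/266, 5/38, 15/266] (sums to 1 ✓)

[2/133, 10/133, 37/266, 23/133, 29/133, 51/266, 5/38, 15/266]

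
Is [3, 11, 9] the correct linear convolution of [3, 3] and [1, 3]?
Recompute linear convolution of [3, 3] and [1, 3]: y[0] = 3×1 = 3; y[1] = 3×3 + 3×1 = 12; y[2] = 3×3 = 9 → [3, 12, 9]. Compare to given [3, 11, 9]: they differ at index 1: given 11, correct 12, so answer: No

No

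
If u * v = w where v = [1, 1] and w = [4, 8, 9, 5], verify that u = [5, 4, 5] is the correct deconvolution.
Forward-compute [5, 4, 5] * [1, 1]: w[0] = 5×1 = 5; w[1] = 5×1 + 4×1 = 9; w[2] = 4×1 + 5×1 = 9; w[3] = 5×1 = 5 → [5, 9, 9, 5]. Does not match given w = [4, 8, 9, 5].

Not verified. [5, 4, 5] * [1, 1] = [5, 9, 9, 5], which differs from [4, 8, 9, 5] at index 0.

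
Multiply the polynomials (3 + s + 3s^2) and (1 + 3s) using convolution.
Ascending coefficients: a = [3, 1, 3], b = [1, 3]. c[0] = 3×1 = 3; c[1] = 3×3 + 1×1 = 10; c[2] = 1×3 + 3×1 = 6; c[3] = 3×3 = 9. Result coefficients: [3, 10, 6, 9] → 3 + 10s + 6s^2 + 9s^3

3 + 10s + 6s^2 + 9s^3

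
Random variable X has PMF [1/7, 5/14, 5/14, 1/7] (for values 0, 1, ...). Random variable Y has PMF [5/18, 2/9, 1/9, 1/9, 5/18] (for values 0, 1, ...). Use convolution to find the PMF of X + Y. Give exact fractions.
P(X+Y=k) = Σ_i P(X=i)·P(Y=k-i) — a convolution of [1/7, 5/14, 5/14, 1/7] and [5/18, 2/9, 1/9, 1/9, 5/18]. P(X+Y=0) = (1/7)×(5/18) = 5/126; P(X+Y=1) = (1/7)×(2/9) + (5/14)×(5/18) = 2/63 + 25/252 = 11/84; P(X+Y=2) = (1/7)×(1/9) + (5/14)×(2/9) + (5/14)×(5/18) = 1/63 + 5/63 + 25/252 = 7/36; P(X+Y=3) = (1/7)×(1/9) + (5/14)×(1/9) + (5/14)×(2/9) + (1/7)×(5/18) = 1/63 + 5/126 + 5/63 + 5/126 = 11/63; P(X+Y=4) = (1/7)×(5/18) + (5/14)×(1/9) + (5/14)×(1/9) + (1/7)×(2/9) = 5/126 + 5/126 + 5/126 + 2/63 = 19/126; P(X+Y=5) = (5/14)×(5/18) + (5/14)×(1/9) + (1/7)×(1/9) = 25/252 + 5/126 + 1/63 = 13/84; P(X+Y=6) = (5/14)×(5/18) + (1/7)×(1/9) = 25/252 + 1/63 = 29/252; P(X+Y=7) = (1/7)×(5/18) = 5/126. PMF: [5/126, 11/84, 7/36, 11/63, 19/126, 13/84, 29/252, 5/126] (sums to 1 ✓)

[5/126, 11/84, 7/36, 11/63, 19/126, 13/84, 29/252, 5/126]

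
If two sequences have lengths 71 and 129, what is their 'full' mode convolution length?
Linear/full convolution length: m + n - 1 = 71 + 129 - 1 = 199

199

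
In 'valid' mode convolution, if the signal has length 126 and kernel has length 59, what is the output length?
'Valid' mode counts only positions where the kernel fully overlaps the signal: m - n + 1 = 126 - 59 + 1 = 68

68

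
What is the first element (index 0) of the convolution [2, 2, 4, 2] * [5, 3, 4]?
Use y[k] = Σ_i a[i]·b[k-i] at k=0. y[0] = 2×5 = 10

10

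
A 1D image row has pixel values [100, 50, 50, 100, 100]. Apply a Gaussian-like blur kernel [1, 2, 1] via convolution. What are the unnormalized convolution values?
Convolve image row [100, 50, 50, 100, 100] with kernel [1, 2, 1]: y[0] = 100×1 = 100; y[1] = 100×2 + 50×1 = 250; y[2] = 100×1 + 50×2 + 50×1 = 250; y[3] = 50×1 + 50×2 + 100×1 = 250; y[4] = 50×1 + 100×2 + 100×1 = 350; y[5] = 100×1 + 100×2 = 300; y[6] = 100×1 = 100 → [100, 250, 250, 250, 350, 300, 100]. Normalization factor = sum(kernel) = 4.

[100, 250, 250, 250, 350, 300, 100]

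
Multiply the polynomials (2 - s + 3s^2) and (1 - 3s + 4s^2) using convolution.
Ascending coefficients: a = [2, -1, 3], b = [1, -3, 4]. c[0] = 2×1 = 2; c[1] = 2×-3 + -1×1 = -7; c[2] = 2×4 + -1×-3 + 3×1 = 14; c[3] = -1×4 + 3×-3 = -13; c[4] = 3×4 = 12. Result coefficients: [2, -7, 14, -13, 12] → 2 - 7s + 14s^2 - 13s^3 + 12s^4

2 - 7s + 14s^2 - 13s^3 + 12s^4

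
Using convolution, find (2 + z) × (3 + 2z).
Ascending coefficients: a = [2, 1], b = [3, 2]. c[0] = 2×3 = 6; c[1] = 2×2 + 1×3 = 7; c[2] = 1×2 = 2. Result coefficients: [6, 7, 2] → 6 + 7z + 2z^2

6 + 7z + 2z^2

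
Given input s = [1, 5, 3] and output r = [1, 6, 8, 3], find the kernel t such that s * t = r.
Output length 4 = len(s) + len(t) - 1 ⇒ len(t) = 2. Solve t forward using t[k] = (r[k] - Σ_{i≥1} s[i]·t[k-i]) / s[0]: t[0] = r[0] / s[0] = 1 / 1 = 1; t[1] = (r[1] - 5×1) / s[0] = (6 - 5×1) / 1 = 1. So t = [1, 1]. Forward-check [1, 5, 3] * [1, 1]: r[0] = 1×1 = 1; r[1] = 1×1 + 5×1 = 6; r[2] = 5×1 + 3×1 = 8; r[3] = 3×1 = 3 → [1, 6, 8, 3] ✓

[1, 1]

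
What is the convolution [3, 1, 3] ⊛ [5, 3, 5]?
y[0] = 3×5 = 15; y[1] = 3×3 + 1×5 = 14; y[2] = 3×5 + 1×3 + 3×5 = 33; y[3] = 1×5 + 3×3 = 14; y[4] = 3×5 = 15

[15, 14, 33, 14, 15]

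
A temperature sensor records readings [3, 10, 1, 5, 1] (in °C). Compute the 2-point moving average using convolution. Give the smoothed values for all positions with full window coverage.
2-point moving average kernel = [1, 1]. Apply in 'valid' mode (full window coverage): avg[0] = (3 + 10) / 2 = 6.5; avg[1] = (10 + 1) / 2 = 5.5; avg[2] = (1 + 5) / 2 = 3.0; avg[3] = (5 + 1) / 2 = 3.0. Smoothed values: [6.5, 5.5, 3.0, 3.0]

[6.5, 5.5, 3.0, 3.0]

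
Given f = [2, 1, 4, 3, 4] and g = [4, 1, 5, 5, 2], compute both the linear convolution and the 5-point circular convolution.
Linear: y_lin[0] = 2×4 = 8; y_lin[1] = 2×1 + 1×4 = 6; y_lin[2] = 2×5 + 1×1 + 4×4 = 27; y_lin[3] = 2×5 + 1×5 + 4×1 + 3×4 = 31; y_lin[4] = 2×2 + 1×5 + 4×5 + 3×1 + 4×4 = 48; y_lin[5] = 1×2 + 4×5 + 3×5 + 4×1 = 41; y_lin[6] = 4×2 + 3×5 + 4×5 = 43; y_lin[7] = 3×2 + 4×5 = 26; y_lin[8] = 4×2 = 8 → [8, 6, 27, 31, 48, 41, 43, 26, 8]. Circular (length 5): y[0] = 2×4 + 1×2 + 4×5 + 3×5 + 4×1 = 49; y[1] = 2×1 + 1×4 + 4×2 + 3×5 + 4×5 = 49; y[2] = 2×5 + 1×1 + 4×4 + 3×2 + 4×5 = 53; y[3] = 2×5 + 1×5 + 4×1 + 3×4 + 4×2 = 39; y[4] = 2×2 + 1×5 + 4×5 + 3×1 + 4×4 = 48 → [49, 49, 53, 39, 48]

Linear: [8, 6, 27, 31, 48, 41, 43, 26, 8], Circular: [49, 49, 53, 39, 48]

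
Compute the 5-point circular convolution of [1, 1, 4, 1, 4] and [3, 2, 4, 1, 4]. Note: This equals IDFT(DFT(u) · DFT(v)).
Either evaluate y[k] = Σ_j u[j]·v[(k-j) mod 5] directly, or use IDFT(DFT(u) · DFT(v)). y[0] = 1×3 + 1×4 + 4×1 + 1×4 + 4×2 = 23; y[1] = 1×2 + 1×3 + 4×4 + 1×1 + 4×4 = 38; y[2] = 1×4 + 1×2 + 4×3 + 1×4 + 4×1 = 26; y[3] = 1×1 + 1×4 + 4×2 + 1×3 + 4×4 = 32; y[4] = 1×4 + 1×1 + 4×4 + 1×2 + 4×3 = 35. Result: [23, 38, 26, 32, 35]

[23, 38, 26, 32, 35]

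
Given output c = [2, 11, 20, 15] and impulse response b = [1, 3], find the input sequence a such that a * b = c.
Deconvolve c=[2, 11, 20, 15] by b=[1, 3]. Since b[0]=1, solve forward: a[0] = c[0] / 1 = 2; a[1] = (c[1] - 2×3) / 1 = 5; a[2] = (c[2] - 5×3) / 1 = 5. So a = [2, 5, 5]. Check by forward convolution: c[0] = 2×1 = 2; c[1] = 2×3 + 5×1 = 11; c[2] = 5×3 + 5×1 = 20; c[3] = 5×3 = 15

[2, 5, 5]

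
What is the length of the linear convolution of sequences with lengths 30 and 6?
Linear/full convolution length: m + n - 1 = 30 + 6 - 1 = 35

35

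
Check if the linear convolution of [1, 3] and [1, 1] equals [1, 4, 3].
Recompute linear convolution of [1, 3] and [1, 1]: y[0] = 1×1 = 1; y[1] = 1×1 + 3×1 = 4; y[2] = 3×1 = 3 → [1, 4, 3]. Given [1, 4, 3] matches, so answer: Yes

Yes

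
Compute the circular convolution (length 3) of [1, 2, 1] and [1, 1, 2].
Use y[k] = Σ_j f[j]·g[(k-j) mod 3]. y[0] = 1×1 + 2×2 + 1×1 = 6; y[1] = 1×1 + 2×1 + 1×2 = 5; y[2] = 1×2 + 2×1 + 1×1 = 5. Result: [6, 5, 5]

[6, 5, 5]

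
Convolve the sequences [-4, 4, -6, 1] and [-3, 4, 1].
y[0] = -4×-3 = 12; y[1] = -4×4 + 4×-3 = -28; y[2] = -4×1 + 4×4 + -6×-3 = 30; y[3] = 4×1 + -6×4 + 1×-3 = -23; y[4] = -6×1 + 1×4 = -2; y[5] = 1×1 = 1

[12, -28, 30, -23, -2, 1]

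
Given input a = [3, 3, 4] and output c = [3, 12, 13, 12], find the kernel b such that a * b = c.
Output length 4 = len(a) + len(b) - 1 ⇒ len(b) = 2. Solve b forward using b[k] = (c[k] - Σ_{i≥1} a[i]·b[k-i]) / a[0]: b[0] = c[0] / a[0] = 3 / 3 = 1; b[1] = (c[1] - 3×1) / a[0] = (12 - 3×1) / 3 = 3. So b = [1, 3]. Forward-check [3, 3, 4] * [1, 3]: c[0] = 3×1 = 3; c[1] = 3×3 + 3×1 = 12; c[2] = 3×3 + 4×1 = 13; c[3] = 4×3 = 12 → [3, 12, 13, 12] ✓

[1, 3]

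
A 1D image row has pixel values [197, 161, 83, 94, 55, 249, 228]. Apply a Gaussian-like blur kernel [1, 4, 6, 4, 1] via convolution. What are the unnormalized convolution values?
Convolve image row [197, 161, 83, 94, 55, 249, 228] with kernel [1, 4, 6, 4, 1]: y[0] = 197×1 = 197; y[1] = 197×4 + 161×1 = 949; y[2] = 197×6 + 161×4 + 83×1 = 1909; y[3] = 197×4 + 161×6 + 83×4 + 94×1 = 2180; y[4] = 197×1 + 161×4 + 83×6 + 94×4 + 55×1 = 1770; y[5] = 161×1 + 83×4 + 94×6 + 55×4 + 249×1 = 1526; y[6] = 83×1 + 94×4 + 55×6 + 249×4 + 228×1 = 2013; y[7] = 94×1 + 55×4 + 249×6 + 228×4 = 2720; y[8] = 55×1 + 249×4 + 228×6 = 2419; y[9] = 249×1 + 228×4 = 1161; y[10] = 228×1 = 228 → [197, 949, 1909, 2180, 1770, 1526, 2013, 2720, 2419, 1161, 228]. Normalization factor = sum(kernel) = 16.

[197, 949, 1909, 2180, 1770, 1526, 2013, 2720, 2419, 1161, 228]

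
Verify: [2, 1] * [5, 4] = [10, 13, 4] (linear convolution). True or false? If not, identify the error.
Recompute linear convolution of [2, 1] and [5, 4]: y[0] = 2×5 = 10; y[1] = 2×4 + 1×5 = 13; y[2] = 1×4 = 4 → [10, 13, 4]. Given [10, 13, 4] matches, so answer: Yes

Yes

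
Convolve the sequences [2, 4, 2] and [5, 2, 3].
y[0] = 2×5 = 10; y[1] = 2×2 + 4×5 = 24; y[2] = 2×3 + 4×2 + 2×5 = 24; y[3] = 4×3 + 2×2 = 16; y[4] = 2×3 = 6

[10, 24, 24, 16, 6]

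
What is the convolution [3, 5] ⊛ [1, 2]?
y[0] = 3×1 = 3; y[1] = 3×2 + 5×1 = 11; y[2] = 5×2 = 10

[3, 11, 10]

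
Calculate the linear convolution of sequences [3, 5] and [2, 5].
y[0] = 3×2 = 6; y[1] = 3×5 + 5×2 = 25; y[2] = 5×5 = 25

[6, 25, 25]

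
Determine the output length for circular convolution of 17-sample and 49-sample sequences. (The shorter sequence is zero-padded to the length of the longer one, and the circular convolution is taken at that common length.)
Circular convolution (zero-padding the shorter input) has length max(m, n) = max(17, 49) = 49

49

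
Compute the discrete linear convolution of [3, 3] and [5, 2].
y[0] = 3×5 = 15; y[1] = 3×2 + 3×5 = 21; y[2] = 3×2 = 6

[15, 21, 6]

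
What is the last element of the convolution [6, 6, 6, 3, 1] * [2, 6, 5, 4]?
Use y[k] = Σ_i a[i]·b[k-i] at k=7. y[7] = 1×4 = 4

4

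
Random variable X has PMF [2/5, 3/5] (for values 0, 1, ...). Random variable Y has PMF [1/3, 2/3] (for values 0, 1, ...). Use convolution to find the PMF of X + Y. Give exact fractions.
P(X+Y=k) = Σ_i P(X=i)·P(Y=k-i) — a convolution of [2/5, 3/5] and [1/3, 2/3]. P(X+Y=0) = (2/5)×(1/3) = 2/15; P(X+Y=1) = (2/5)×(2/3) + (3/5)×(1/3) = 4/15 + 1/5 = 7/15; P(X+Y=2) = (3/5)×(2/3) = 2/5. PMF: [2/15, 7/15, 2/5] (sums to 1 ✓)

[2/15, 7/15, 2/5]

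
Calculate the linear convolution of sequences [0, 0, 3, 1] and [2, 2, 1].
y[0] = 0×2 = 0; y[1] = 0×2 + 0×2 = 0; y[2] = 0×1 + 0×2 + 3×2 = 6; y[3] = 0×1 + 3×2 + 1×2 = 8; y[4] = 3×1 + 1×2 = 5; y[5] = 1×1 = 1

[0, 0, 6, 8, 5, 1]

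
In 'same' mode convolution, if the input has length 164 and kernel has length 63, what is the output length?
'Same' mode returns an output with the same length as the input: 164

164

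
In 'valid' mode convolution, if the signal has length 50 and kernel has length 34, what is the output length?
'Valid' mode counts only positions where the kernel fully overlaps the signal: m - n + 1 = 50 - 34 + 1 = 17

17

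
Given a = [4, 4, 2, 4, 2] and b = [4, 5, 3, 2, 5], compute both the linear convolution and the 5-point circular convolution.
Linear: y_lin[0] = 4×4 = 16; y_lin[1] = 4×5 + 4×4 = 36; y_lin[2] = 4×3 + 4×5 + 2×4 = 40; y_lin[3] = 4×2 + 4×3 + 2×5 + 4×4 = 46; y_lin[4] = 4×5 + 4×2 + 2×3 + 4×5 + 2×4 = 62; y_lin[5] = 4×5 + 2×2 + 4×3 + 2×5 = 46; y_lin[6] = 2×5 + 4×2 + 2×3 = 24; y_lin[7] = 4×5 + 2×2 = 24; y_lin[8] = 2×5 = 10 → [16, 36, 40, 46, 62, 46, 24, 24, 10]. Circular (length 5): y[0] = 4×4 + 4×5 + 2×2 + 4×3 + 2×5 = 62; y[1] = 4×5 + 4×4 + 2×5 + 4×2 + 2×3 = 60; y[2] = 4×3 + 4×5 + 2×4 + 4×5 + 2×2 = 64; y[3] = 4×2 + 4×3 + 2×5 + 4×4 + 2×5 = 56; y[4] = 4×5 + 4×2 + 2×3 + 4×5 + 2×4 = 62 → [62, 60, 64, 56, 62]

Linear: [16, 36, 40, 46, 62, 46, 24, 24, 10], Circular: [62, 60, 64, 56, 62]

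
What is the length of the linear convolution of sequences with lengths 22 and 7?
Linear/full convolution length: m + n - 1 = 22 + 7 - 1 = 28

28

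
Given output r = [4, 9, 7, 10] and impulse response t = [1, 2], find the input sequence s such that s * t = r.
Deconvolve r=[4, 9, 7, 10] by t=[1, 2]. Since t[0]=1, solve forward: s[0] = r[0] / 1 = 4; s[1] = (r[1] - 4×2) / 1 = 1; s[2] = (r[2] - 1×2) / 1 = 5. So s = [4, 1, 5]. Check by forward convolution: r[0] = 4×1 = 4; r[1] = 4×2 + 1×1 = 9; r[2] = 1×2 + 5×1 = 7; r[3] = 5×2 = 10

[4, 1, 5]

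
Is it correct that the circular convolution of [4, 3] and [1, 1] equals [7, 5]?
Recompute circular convolution of [4, 3] and [1, 1]: y[0] = 4×1 + 3×1 = 7; y[1] = 4×1 + 3×1 = 7 → [7, 7]. Compare to given [7, 5]: they differ at index 1: given 5, correct 7, so answer: No

No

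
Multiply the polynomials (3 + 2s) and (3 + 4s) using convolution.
Ascending coefficients: a = [3, 2], b = [3, 4]. c[0] = 3×3 = 9; c[1] = 3×4 + 2×3 = 18; c[2] = 2×4 = 8. Result coefficients: [9, 18, 8] → 9 + 18s + 8s^2

9 + 18s + 8s^2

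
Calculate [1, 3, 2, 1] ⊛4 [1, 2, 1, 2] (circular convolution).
Use y[k] = Σ_j s[j]·t[(k-j) mod 4]. y[0] = 1×1 + 3×2 + 2×1 + 1×2 = 11; y[1] = 1×2 + 3×1 + 2×2 + 1×1 = 10; y[2] = 1×1 + 3×2 + 2×1 + 1×2 = 11; y[3] = 1×2 + 3×1 + 2×2 + 1×1 = 10. Result: [11, 10, 11, 10]

[11, 10, 11, 10]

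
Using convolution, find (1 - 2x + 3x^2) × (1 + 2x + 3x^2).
Ascending coefficients: a = [1, -2, 3], b = [1, 2, 3]. c[0] = 1×1 = 1; c[1] = 1×2 + -2×1 = 0; c[2] = 1×3 + -2×2 + 3×1 = 2; c[3] = -2×3 + 3×2 = 0; c[4] = 3×3 = 9. Result coefficients: [1, 0, 2, 0, 9] → 1 + 2x^2 + 9x^4

1 + 2x^2 + 9x^4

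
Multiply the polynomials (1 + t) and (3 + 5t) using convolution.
Ascending coefficients: a = [1, 1], b = [3, 5]. c[0] = 1×3 = 3; c[1] = 1×5 + 1×3 = 8; c[2] = 1×5 = 5. Result coefficients: [3, 8, 5] → 3 + 8t + 5t^2

3 + 8t + 5t^2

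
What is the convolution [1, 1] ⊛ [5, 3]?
y[0] = 1×5 = 5; y[1] = 1×3 + 1×5 = 8; y[2] = 1×3 = 3

[5, 8, 3]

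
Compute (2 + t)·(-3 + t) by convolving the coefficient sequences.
Ascending coefficients: a = [2, 1], b = [-3, 1]. c[0] = 2×-3 = -6; c[1] = 2×1 + 1×-3 = -1; c[2] = 1×1 = 1. Result coefficients: [-6, -1, 1] → -6 - t + t^2

-6 - t + t^2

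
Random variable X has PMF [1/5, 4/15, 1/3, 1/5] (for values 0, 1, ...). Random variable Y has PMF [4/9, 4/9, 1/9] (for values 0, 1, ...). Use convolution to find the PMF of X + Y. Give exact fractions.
P(X+Y=k) = Σ_i P(X=i)·P(Y=k-i) — a convolution of [1/5, 4/15, 1/3, 1/5] and [4/9, 4/9, 1/9]. P(X+Y=0) = (1/5)×(4/9) = 4/45; P(X+Y=1) = (1/5)×(4/9) + (4/15)×(4/9) = 4/45 + 16/135 = 28/135; P(X+Y=2) = (1/5)×(1/9) + (4/15)×(4/9) + (1/3)×(4/9) = 1/45 + 16/135 + 4/27 = 13/45; P(X+Y=3) = (4/15)×(1/9) + (1/3)×(4/9) + (1/5)×(4/9) = 4/135 + 4/27 + 4/45 = 4/15; P(X+Y=4) = (1/3)×(1/9) + (1/5)×(4/9) = 1/27 + 4/45 = 17/135; P(X+Y=5) = (1/5)×(1/9) = 1/45. PMF: [4/45, 28/135, 13/45, 4/15, 17/135, 1/45] (sums to 1 ✓)

[4/45, 28/135, 13/45, 4/15, 17/135, 1/45]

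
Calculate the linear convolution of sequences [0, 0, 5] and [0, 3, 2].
y[0] = 0×0 = 0; y[1] = 0×3 + 0×0 = 0; y[2] = 0×2 + 0×3 + 5×0 = 0; y[3] = 0×2 + 5×3 = 15; y[4] = 5×2 = 10

[0, 0, 0, 15, 10]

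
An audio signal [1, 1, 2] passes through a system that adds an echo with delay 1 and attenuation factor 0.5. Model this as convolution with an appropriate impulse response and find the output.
Direct-path + delayed-attenuated-path model → impulse response h = [1, 0.5] (1 at lag 0, 0.5 at lag 1). Output y[n] = x[n] + 0.5·x[n - 1] (with x[n] = 0 outside 0..2): y[0] = 1 + 0.5×0 = 1; y[1] = 1 + 0.5×1 = 1.5; y[2] = 2 + 0.5×1 = 2.5; y[3] = 0 + 0.5×2 = 1.0. So y = [1, 1.5, 2.5, 1.0]

[1, 1.5, 2.5, 1.0]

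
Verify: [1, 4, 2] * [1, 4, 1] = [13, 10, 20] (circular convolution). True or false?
Recompute circular convolution of [1, 4, 2] and [1, 4, 1]: y[0] = 1×1 + 4×1 + 2×4 = 13; y[1] = 1×4 + 4×1 + 2×1 = 10; y[2] = 1×1 + 4×4 + 2×1 = 19 → [13, 10, 19]. Compare to given [13, 10, 20]: they differ at index 2: given 20, correct 19, so answer: No

No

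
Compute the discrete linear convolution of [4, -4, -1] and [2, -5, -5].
y[0] = 4×2 = 8; y[1] = 4×-5 + -4×2 = -28; y[2] = 4×-5 + -4×-5 + -1×2 = -2; y[3] = -4×-5 + -1×-5 = 25; y[4] = -1×-5 = 5

[8, -28, -2, 25, 5]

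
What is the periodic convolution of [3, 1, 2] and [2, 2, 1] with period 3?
Use y[k] = Σ_j s[j]·t[(k-j) mod 3]. y[0] = 3×2 + 1×1 + 2×2 = 11; y[1] = 3×2 + 1×2 + 2×1 = 10; y[2] = 3×1 + 1×2 + 2×2 = 9. Result: [11, 10, 9]

[11, 10, 9]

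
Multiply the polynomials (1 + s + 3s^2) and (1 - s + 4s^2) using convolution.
Ascending coefficients: a = [1, 1, 3], b = [1, -1, 4]. c[0] = 1×1 = 1; c[1] = 1×-1 + 1×1 = 0; c[2] = 1×4 + 1×-1 + 3×1 = 6; c[3] = 1×4 + 3×-1 = 1; c[4] = 3×4 = 12. Result coefficients: [1, 0, 6, 1, 12] → 1 + 6s^2 + s^3 + 12s^4

1 + 6s^2 + s^3 + 12s^4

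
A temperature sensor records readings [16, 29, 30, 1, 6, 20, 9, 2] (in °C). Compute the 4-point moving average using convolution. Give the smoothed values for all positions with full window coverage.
4-point moving average kernel = [1, 1, 1, 1]. Apply in 'valid' mode (full window coverage): avg[0] = (16 + 29 + 30 + 1) / 4 = 19.0; avg[1] = (29 + 30 + 1 + 6) / 4 = 16.5; avg[2] = (30 + 1 + 6 + 20) / 4 = 14.25; avg[3] = (1 + 6 + 20 + 9) / 4 = 9.0; avg[4] = (6 + 20 + 9 + 2) / 4 = 9.25. Smoothed values: [19.0, 16.5, 14.25, 9.0, 9.25]

[19.0, 16.5, 14.25, 9.0, 9.25]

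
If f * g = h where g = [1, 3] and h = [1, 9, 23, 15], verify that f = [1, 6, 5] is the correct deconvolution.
Forward-compute [1, 6, 5] * [1, 3]: h[0] = 1×1 = 1; h[1] = 1×3 + 6×1 = 9; h[2] = 6×3 + 5×1 = 23; h[3] = 5×3 = 15 → [1, 9, 23, 15]. Matches given h = [1, 9, 23, 15], so verified.

Verified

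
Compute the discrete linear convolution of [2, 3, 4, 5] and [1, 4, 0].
y[0] = 2×1 = 2; y[1] = 2×4 + 3×1 = 11; y[2] = 2×0 + 3×4 + 4×1 = 16; y[3] = 3×0 + 4×4 + 5×1 = 21; y[4] = 4×0 + 5×4 = 20; y[5] = 5×0 = 0

[2, 11, 16, 21, 20, 0]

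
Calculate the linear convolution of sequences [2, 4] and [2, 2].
y[0] = 2×2 = 4; y[1] = 2×2 + 4×2 = 12; y[2] = 4×2 = 8

[4, 12, 8]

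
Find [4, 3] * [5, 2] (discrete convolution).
y[0] = 4×5 = 20; y[1] = 4×2 + 3×5 = 23; y[2] = 3×2 = 6

[20, 23, 6]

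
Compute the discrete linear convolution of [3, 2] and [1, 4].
y[0] = 3×1 = 3; y[1] = 3×4 + 2×1 = 14; y[2] = 2×4 = 8

[3, 14, 8]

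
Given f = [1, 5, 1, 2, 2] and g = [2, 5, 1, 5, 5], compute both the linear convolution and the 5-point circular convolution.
Linear: y_lin[0] = 1×2 = 2; y_lin[1] = 1×5 + 5×2 = 15; y_lin[2] = 1×1 + 5×5 + 1×2 = 28; y_lin[3] = 1×5 + 5×1 + 1×5 + 2×2 = 19; y_lin[4] = 1×5 + 5×5 + 1×1 + 2×5 + 2×2 = 45; y_lin[5] = 5×5 + 1×5 + 2×1 + 2×5 = 42; y_lin[6] = 1×5 + 2×5 + 2×1 = 17; y_lin[7] = 2×5 + 2×5 = 20; y_lin[8] = 2×5 = 10 → [2, 15, 28, 19, 45, 42, 17, 20, 10]. Circular (length 5): y[0] = 1×2 + 5×5 + 1×5 + 2×1 + 2×5 = 44; y[1] = 1×5 + 5×2 + 1×5 + 2×5 + 2×1 = 32; y[2] = 1×1 + 5×5 + 1×2 + 2×5 + 2×5 = 48; y[3] = 1×5 + 5×1 + 1×5 + 2×2 + 2×5 = 29; y[4] = 1×5 + 5×5 + 1×1 + 2×5 + 2×2 = 45 → [44, 32, 48, 29, 45]

Linear: [2, 15, 28, 19, 45, 42, 17, 20, 10], Circular: [44, 32, 48, 29, 45]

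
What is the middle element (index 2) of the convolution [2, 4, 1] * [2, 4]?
Use y[k] = Σ_i a[i]·b[k-i] at k=2. y[2] = 4×4 + 1×2 = 18

18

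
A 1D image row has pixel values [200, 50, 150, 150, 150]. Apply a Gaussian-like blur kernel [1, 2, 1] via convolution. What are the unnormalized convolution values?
Convolve image row [200, 50, 150, 150, 150] with kernel [1, 2, 1]: y[0] = 200×1 = 200; y[1] = 200×2 + 50×1 = 450; y[2] = 200×1 + 50×2 + 150×1 = 450; y[3] = 50×1 + 150×2 + 150×1 = 500; y[4] = 150×1 + 150×2 + 150×1 = 600; y[5] = 150×1 + 150×2 = 450; y[6] = 150×1 = 150 → [200, 450, 450, 500, 600, 450, 150]. Normalization factor = sum(kernel) = 4.

[200, 450, 450, 500, 600, 450, 150]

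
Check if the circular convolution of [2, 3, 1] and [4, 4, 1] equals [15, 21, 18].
Recompute circular convolution of [2, 3, 1] and [4, 4, 1]: y[0] = 2×4 + 3×1 + 1×4 = 15; y[1] = 2×4 + 3×4 + 1×1 = 21; y[2] = 2×1 + 3×4 + 1×4 = 18 → [15, 21, 18]. Given [15, 21, 18] matches, so answer: Yes

Yes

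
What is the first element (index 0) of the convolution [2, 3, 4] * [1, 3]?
Use y[k] = Σ_i a[i]·b[k-i] at k=0. y[0] = 2×1 = 2

2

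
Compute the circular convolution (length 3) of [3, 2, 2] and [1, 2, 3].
Use y[k] = Σ_j a[j]·b[(k-j) mod 3]. y[0] = 3×1 + 2×3 + 2×2 = 13; y[1] = 3×2 + 2×1 + 2×3 = 14; y[2] = 3×3 + 2×2 + 2×1 = 15. Result: [13, 14, 15]

[13, 14, 15]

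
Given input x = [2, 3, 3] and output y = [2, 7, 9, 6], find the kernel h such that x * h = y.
Output length 4 = len(x) + len(h) - 1 ⇒ len(h) = 2. Solve h forward using h[k] = (y[k] - Σ_{i≥1} x[i]·h[k-i]) / x[0]: h[0] = y[0] / x[0] = 2 / 2 = 1; h[1] = (y[1] - 3×1) / x[0] = (7 - 3×1) / 2 = 2. So h = [1, 2]. Forward-check [2, 3, 3] * [1, 2]: y[0] = 2×1 = 2; y[1] = 2×2 + 3×1 = 7; y[2] = 3×2 + 3×1 = 9; y[3] = 3×2 = 6 → [2, 7, 9, 6] ✓

[1, 2]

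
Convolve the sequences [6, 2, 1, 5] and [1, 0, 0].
y[0] = 6×1 = 6; y[1] = 6×0 + 2×1 = 2; y[2] = 6×0 + 2×0 + 1×1 = 1; y[3] = 2×0 + 1×0 + 5×1 = 5; y[4] = 1×0 + 5×0 = 0; y[5] = 5×0 = 0

[6, 2, 1, 5, 0, 0]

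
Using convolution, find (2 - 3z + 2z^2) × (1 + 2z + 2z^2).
Ascending coefficients: a = [2, -3, 2], b = [1, 2, 2]. c[0] = 2×1 = 2; c[1] = 2×2 + -3×1 = 1; c[2] = 2×2 + -3×2 + 2×1 = 0; c[3] = -3×2 + 2×2 = -2; c[4] = 2×2 = 4. Result coefficients: [2, 1, 0, -2, 4] → 2 + z - 2z^3 + 4z^4

2 + z - 2z^3 + 4z^4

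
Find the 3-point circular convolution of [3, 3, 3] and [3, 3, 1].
Use y[k] = Σ_j u[j]·v[(k-j) mod 3]. y[0] = 3×3 + 3×1 + 3×3 = 21; y[1] = 3×3 + 3×3 + 3×1 = 21; y[2] = 3×1 + 3×3 + 3×3 = 21. Result: [21, 21, 21]

[21, 21, 21]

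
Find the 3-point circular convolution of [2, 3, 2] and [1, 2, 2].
Use y[k] = Σ_j u[j]·v[(k-j) mod 3]. y[0] = 2×1 + 3×2 + 2×2 = 12; y[1] = 2×2 + 3×1 + 2×2 = 11; y[2] = 2×2 + 3×2 + 2×1 = 12. Result: [12, 11, 12]

[12, 11, 12]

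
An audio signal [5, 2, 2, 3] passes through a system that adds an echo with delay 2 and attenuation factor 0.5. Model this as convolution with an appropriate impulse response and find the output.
Direct-path + delayed-attenuated-path model → impulse response h = [1, 0, 0.5] (1 at lag 0, 0.5 at lag 2). Output y[n] = x[n] + 0.5·x[n - 2] (with x[n] = 0 outside 0..3): y[0] = 5 + 0.5×0 = 5; y[1] = 2 + 0.5×0 = 2; y[2] = 2 + 0.5×5 = 4.5; y[3] = 3 + 0.5×2 = 4.0; y[4] = 0 + 0.5×2 = 1.0; y[5] = 0 + 0.5×3 = 1.5. So y = [5, 2, 4.5, 4.0, 1.0, 1.5]

[5, 2, 4.5, 4.0, 1.0, 1.5]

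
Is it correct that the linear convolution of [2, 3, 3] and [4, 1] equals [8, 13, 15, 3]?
Recompute linear convolution of [2, 3, 3] and [4, 1]: y[0] = 2×4 = 8; y[1] = 2×1 + 3×4 = 14; y[2] = 3×1 + 3×4 = 15; y[3] = 3×1 = 3 → [8, 14, 15, 3]. Compare to given [8, 13, 15, 3]: they differ at index 1: given 13, correct 14, so answer: No

No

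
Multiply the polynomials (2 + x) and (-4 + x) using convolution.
Ascending coefficients: a = [2, 1], b = [-4, 1]. c[0] = 2×-4 = -8; c[1] = 2×1 + 1×-4 = -2; c[2] = 1×1 = 1. Result coefficients: [-8, -2, 1] → -8 - 2x + x^2

-8 - 2x + x^2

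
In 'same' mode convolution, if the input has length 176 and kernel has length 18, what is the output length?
'Same' mode returns an output with the same length as the input: 176

176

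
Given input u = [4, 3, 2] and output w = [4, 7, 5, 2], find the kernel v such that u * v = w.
Output length 4 = len(u) + len(v) - 1 ⇒ len(v) = 2. Solve v forward using v[k] = (w[k] - Σ_{i≥1} u[i]·v[k-i]) / u[0]: v[0] = w[0] / u[0] = 4 / 4 = 1; v[1] = (w[1] - 3×1) / u[0] = (7 - 3×1) / 4 = 1. So v = [1, 1]. Forward-check [4, 3, 2] * [1, 1]: w[0] = 4×1 = 4; w[1] = 4×1 + 3×1 = 7; w[2] = 3×1 + 2×1 = 5; w[3] = 2×1 = 2 → [4, 7, 5, 2] ✓

[1, 1]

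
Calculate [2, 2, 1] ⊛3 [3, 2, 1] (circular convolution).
Use y[k] = Σ_j s[j]·t[(k-j) mod 3]. y[0] = 2×3 + 2×1 + 1×2 = 10; y[1] = 2×2 + 2×3 + 1×1 = 11; y[2] = 2×1 + 2×2 + 1×3 = 9. Result: [10, 11, 9]

[10, 11, 9]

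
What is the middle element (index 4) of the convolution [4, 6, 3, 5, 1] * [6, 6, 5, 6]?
Use y[k] = Σ_i a[i]·b[k-i] at k=4. y[4] = 6×6 + 3×5 + 5×6 + 1×6 = 87

87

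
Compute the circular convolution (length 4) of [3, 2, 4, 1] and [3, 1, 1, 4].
Use y[k] = Σ_j f[j]·g[(k-j) mod 4]. y[0] = 3×3 + 2×4 + 4×1 + 1×1 = 22; y[1] = 3×1 + 2×3 + 4×4 + 1×1 = 26; y[2] = 3×1 + 2×1 + 4×3 + 1×4 = 21; y[3] = 3×4 + 2×1 + 4×1 + 1×3 = 21. Result: [22, 26, 21, 21]

[22, 26, 21, 21]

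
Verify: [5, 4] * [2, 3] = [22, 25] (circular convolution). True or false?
Recompute circular convolution of [5, 4] and [2, 3]: y[0] = 5×2 + 4×3 = 22; y[1] = 5×3 + 4×2 = 23 → [22, 23]. Compare to given [22, 25]: they differ at index 1: given 25, correct 23, so answer: No

No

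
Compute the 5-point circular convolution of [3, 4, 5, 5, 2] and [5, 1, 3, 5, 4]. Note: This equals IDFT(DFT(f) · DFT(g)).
Either evaluate y[k] = Σ_j f[j]·g[(k-j) mod 5] directly, or use IDFT(DFT(f) · DFT(g)). y[0] = 3×5 + 4×4 + 5×5 + 5×3 + 2×1 = 73; y[1] = 3×1 + 4×5 + 5×4 + 5×5 + 2×3 = 74; y[2] = 3×3 + 4×1 + 5×5 + 5×4 + 2×5 = 68; y[3] = 3×5 + 4×3 + 5×1 + 5×5 + 2×4 = 65; y[4] = 3×4 + 4×5 + 5×3 + 5×1 + 2×5 = 62. Result: [73, 74, 68, 65, 62]

[73, 74, 68, 65, 62]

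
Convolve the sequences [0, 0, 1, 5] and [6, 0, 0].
y[0] = 0×6 = 0; y[1] = 0×0 + 0×6 = 0; y[2] = 0×0 + 0×0 + 1×6 = 6; y[3] = 0×0 + 1×0 + 5×6 = 30; y[4] = 1×0 + 5×0 = 0; y[5] = 5×0 = 0

[0, 0, 6, 30, 0, 0]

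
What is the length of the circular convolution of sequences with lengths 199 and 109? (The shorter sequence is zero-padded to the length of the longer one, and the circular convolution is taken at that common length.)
Circular convolution (zero-padding the shorter input) has length max(m, n) = max(199, 109) = 199

199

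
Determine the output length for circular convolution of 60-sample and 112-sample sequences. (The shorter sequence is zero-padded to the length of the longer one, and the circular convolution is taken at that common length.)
Circular convolution (zero-padding the shorter input) has length max(m, n) = max(60, 112) = 112

112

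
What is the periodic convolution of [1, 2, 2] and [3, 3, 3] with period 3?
Use y[k] = Σ_j u[j]·v[(k-j) mod 3]. y[0] = 1×3 + 2×3 + 2×3 = 15; y[1] = 1×3 + 2×3 + 2×3 = 15; y[2] = 1×3 + 2×3 + 2×3 = 15. Result: [15, 15, 15]

[15, 15, 15]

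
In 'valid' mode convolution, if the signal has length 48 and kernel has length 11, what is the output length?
'Valid' mode counts only positions where the kernel fully overlaps the signal: m - n + 1 = 48 - 11 + 1 = 38

38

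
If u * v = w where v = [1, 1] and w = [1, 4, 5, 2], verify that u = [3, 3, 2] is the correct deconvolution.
Forward-compute [3, 3, 2] * [1, 1]: w[0] = 3×1 = 3; w[1] = 3×1 + 3×1 = 6; w[2] = 3×1 + 2×1 = 5; w[3] = 2×1 = 2 → [3, 6, 5, 2]. Does not match given w = [1, 4, 5, 2].

Not verified. [3, 3, 2] * [1, 1] = [3, 6, 5, 2], which differs from [1, 4, 5, 2] at index 0.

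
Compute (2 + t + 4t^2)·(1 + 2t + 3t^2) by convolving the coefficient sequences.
Ascending coefficients: a = [2, 1, 4], b = [1, 2, 3]. c[0] = 2×1 = 2; c[1] = 2×2 + 1×1 = 5; c[2] = 2×3 + 1×2 + 4×1 = 12; c[3] = 1×3 + 4×2 = 11; c[4] = 4×3 = 12. Result coefficients: [2, 5, 12, 11, 12] → 2 + 5t + 12t^2 + 11t^3 + 12t^4

2 + 5t + 12t^2 + 11t^3 + 12t^4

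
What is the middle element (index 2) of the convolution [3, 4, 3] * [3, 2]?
Use y[k] = Σ_i a[i]·b[k-i] at k=2. y[2] = 4×2 + 3×3 = 17

17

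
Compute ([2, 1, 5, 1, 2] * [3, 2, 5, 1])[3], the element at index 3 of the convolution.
Use y[k] = Σ_i a[i]·b[k-i] at k=3. y[3] = 2×1 + 1×5 + 5×2 + 1×3 = 20

20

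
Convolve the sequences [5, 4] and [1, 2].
y[0] = 5×1 = 5; y[1] = 5×2 + 4×1 = 14; y[2] = 4×2 = 8

[5, 14, 8]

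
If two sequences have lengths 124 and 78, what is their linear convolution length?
Linear/full convolution length: m + n - 1 = 124 + 78 - 1 = 201

201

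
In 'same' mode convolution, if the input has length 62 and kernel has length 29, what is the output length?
'Same' mode returns an output with the same length as the input: 62

62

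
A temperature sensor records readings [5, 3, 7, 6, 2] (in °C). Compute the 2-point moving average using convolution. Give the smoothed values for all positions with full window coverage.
2-point moving average kernel = [1, 1]. Apply in 'valid' mode (full window coverage): avg[0] = (5 + 3) / 2 = 4.0; avg[1] = (3 + 7) / 2 = 5.0; avg[2] = (7 + 6) / 2 = 6.5; avg[3] = (6 + 2) / 2 = 4.0. Smoothed values: [4.0, 5.0, 6.5, 4.0]

[4.0, 5.0, 6.5, 4.0]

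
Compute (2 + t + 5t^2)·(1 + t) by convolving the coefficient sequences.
Ascending coefficients: a = [2, 1, 5], b = [1, 1]. c[0] = 2×1 = 2; c[1] = 2×1 + 1×1 = 3; c[2] = 1×1 + 5×1 = 6; c[3] = 5×1 = 5. Result coefficients: [2, 3, 6, 5] → 2 + 3t + 6t^2 + 5t^3

2 + 3t + 6t^2 + 5t^3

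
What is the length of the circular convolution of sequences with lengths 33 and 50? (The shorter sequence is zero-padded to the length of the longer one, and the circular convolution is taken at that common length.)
Circular convolution (zero-padding the shorter input) has length max(m, n) = max(33, 50) = 50

50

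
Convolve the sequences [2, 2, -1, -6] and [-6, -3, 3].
y[0] = 2×-6 = -12; y[1] = 2×-3 + 2×-6 = -18; y[2] = 2×3 + 2×-3 + -1×-6 = 6; y[3] = 2×3 + -1×-3 + -6×-6 = 45; y[4] = -1×3 + -6×-3 = 15; y[5] = -6×3 = -18

[-12, -18, 6, 45, 15, -18]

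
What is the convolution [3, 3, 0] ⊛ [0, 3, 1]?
y[0] = 3×0 = 0; y[1] = 3×3 + 3×0 = 9; y[2] = 3×1 + 3×3 + 0×0 = 12; y[3] = 3×1 + 0×3 = 3; y[4] = 0×1 = 0

[0, 9, 12, 3, 0]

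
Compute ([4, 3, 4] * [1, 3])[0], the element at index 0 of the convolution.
Use y[k] = Σ_i a[i]·b[k-i] at k=0. y[0] = 4×1 = 4

4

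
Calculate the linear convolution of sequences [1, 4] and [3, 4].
y[0] = 1×3 = 3; y[1] = 1×4 + 4×3 = 16; y[2] = 4×4 = 16

[3, 16, 16]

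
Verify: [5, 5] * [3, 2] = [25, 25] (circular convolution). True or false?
Recompute circular convolution of [5, 5] and [3, 2]: y[0] = 5×3 + 5×2 = 25; y[1] = 5×2 + 5×3 = 25 → [25, 25]. Given [25, 25] matches, so answer: Yes

Yes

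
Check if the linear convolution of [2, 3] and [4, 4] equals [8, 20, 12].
Recompute linear convolution of [2, 3] and [4, 4]: y[0] = 2×4 = 8; y[1] = 2×4 + 3×4 = 20; y[2] = 3×4 = 12 → [8, 20, 12]. Given [8, 20, 12] matches, so answer: Yes

Yes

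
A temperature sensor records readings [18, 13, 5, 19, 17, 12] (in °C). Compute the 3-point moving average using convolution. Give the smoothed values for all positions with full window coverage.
3-point moving average kernel = [1, 1, 1]. Apply in 'valid' mode (full window coverage): avg[0] = (18 + 13 + 5) / 3 = 12.0; avg[1] = (13 + 5 + 19) / 3 = 12.33; avg[2] = (5 + 19 + 17) / 3 = 13.67; avg[3] = (19 + 17 + 12) / 3 = 16.0. Smoothed values: [12.0, 12.33, 13.67, 16.0]

[12.0, 12.33, 13.67, 16.0]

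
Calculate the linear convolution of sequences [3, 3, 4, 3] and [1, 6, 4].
y[0] = 3×1 = 3; y[1] = 3×6 + 3×1 = 21; y[2] = 3×4 + 3×6 + 4×1 = 34; y[3] = 3×4 + 4×6 + 3×1 = 39; y[4] = 4×4 + 3×6 = 34; y[5] = 3×4 = 12

[3, 21, 34, 39, 34, 12]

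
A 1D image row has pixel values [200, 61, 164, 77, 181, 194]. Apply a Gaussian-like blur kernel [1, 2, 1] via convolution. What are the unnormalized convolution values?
Convolve image row [200, 61, 164, 77, 181, 194] with kernel [1, 2, 1]: y[0] = 200×1 = 200; y[1] = 200×2 + 61×1 = 461; y[2] = 200×1 + 61×2 + 164×1 = 486; y[3] = 61×1 + 164×2 + 77×1 = 466; y[4] = 164×1 + 77×2 + 181×1 = 499; y[5] = 77×1 + 181×2 + 194×1 = 633; y[6] = 181×1 + 194×2 = 569; y[7] = 194×1 = 194 → [200, 461, 486, 466, 499, 633, 569, 194]. Normalization factor = sum(kernel) = 4.

[200, 461, 486, 466, 499, 633, 569, 194]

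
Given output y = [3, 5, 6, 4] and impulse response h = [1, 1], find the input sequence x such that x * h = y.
Deconvolve y=[3, 5, 6, 4] by h=[1, 1]. Since h[0]=1, solve forward: x[0] = y[0] / 1 = 3; x[1] = (y[1] - 3×1) / 1 = 2; x[2] = (y[2] - 2×1) / 1 = 4. So x = [3, 2, 4]. Check by forward convolution: y[0] = 3×1 = 3; y[1] = 3×1 + 2×1 = 5; y[2] = 2×1 + 4×1 = 6; y[3] = 4×1 = 4

[3, 2, 4]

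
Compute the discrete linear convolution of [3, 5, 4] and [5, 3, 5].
y[0] = 3×5 = 15; y[1] = 3×3 + 5×5 = 34; y[2] = 3×5 + 5×3 + 4×5 = 50; y[3] = 5×5 + 4×3 = 37; y[4] = 4×5 = 20

[15, 34, 50, 37, 20]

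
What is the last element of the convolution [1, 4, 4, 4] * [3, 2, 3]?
Use y[k] = Σ_i a[i]·b[k-i] at k=5. y[5] = 4×3 = 12

12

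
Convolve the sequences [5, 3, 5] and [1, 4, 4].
y[0] = 5×1 = 5; y[1] = 5×4 + 3×1 = 23; y[2] = 5×4 + 3×4 + 5×1 = 37; y[3] = 3×4 + 5×4 = 32; y[4] = 5×4 = 20

[5, 23, 37, 32, 20]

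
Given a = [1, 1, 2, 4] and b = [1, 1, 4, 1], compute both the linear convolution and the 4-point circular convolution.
Linear: y_lin[0] = 1×1 = 1; y_lin[1] = 1×1 + 1×1 = 2; y_lin[2] = 1×4 + 1×1 + 2×1 = 7; y_lin[3] = 1×1 + 1×4 + 2×1 + 4×1 = 11; y_lin[4] = 1×1 + 2×4 + 4×1 = 13; y_lin[5] = 2×1 + 4×4 = 18; y_lin[6] = 4×1 = 4 → [1, 2, 7, 11, 13, 18, 4]. Circular (length 4): y[0] = 1×1 + 1×1 + 2×4 + 4×1 = 14; y[1] = 1×1 + 1×1 + 2×1 + 4×4 = 20; y[2] = 1×4 + 1×1 + 2×1 + 4×1 = 11; y[3] = 1×1 + 1×4 + 2×1 + 4×1 = 11 → [14, 20, 11, 11]

Linear: [1, 2, 7, 11, 13, 18, 4], Circular: [14, 20, 11, 11]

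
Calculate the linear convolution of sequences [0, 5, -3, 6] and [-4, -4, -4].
y[0] = 0×-4 = 0; y[1] = 0×-4 + 5×-4 = -20; y[2] = 0×-4 + 5×-4 + -3×-4 = -8; y[3] = 5×-4 + -3×-4 + 6×-4 = -32; y[4] = -3×-4 + 6×-4 = -12; y[5] = 6×-4 = -24

[0, -20, -8, -32, -12, -24]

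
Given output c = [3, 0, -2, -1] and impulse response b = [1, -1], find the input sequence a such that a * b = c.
Deconvolve c=[3, 0, -2, -1] by b=[1, -1]. Since b[0]=1, solve forward: a[0] = c[0] / 1 = 3; a[1] = (c[1] - 3×-1) / 1 = 3; a[2] = (c[2] - 3×-1) / 1 = 1. So a = [3, 3, 1]. Check by forward convolution: c[0] = 3×1 = 3; c[1] = 3×-1 + 3×1 = 0; c[2] = 3×-1 + 1×1 = -2; c[3] = 1×-1 = -1

[3, 3, 1]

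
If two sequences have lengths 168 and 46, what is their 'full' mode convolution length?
Linear/full convolution length: m + n - 1 = 168 + 46 - 1 = 213

213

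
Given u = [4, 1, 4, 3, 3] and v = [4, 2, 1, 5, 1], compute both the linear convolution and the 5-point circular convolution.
Linear: y_lin[0] = 4×4 = 16; y_lin[1] = 4×2 + 1×4 = 12; y_lin[2] = 4×1 + 1×2 + 4×4 = 22; y_lin[3] = 4×5 + 1×1 + 4×2 + 3×4 = 41; y_lin[4] = 4×1 + 1×5 + 4×1 + 3×2 + 3×4 = 31; y_lin[5] = 1×1 + 4×5 + 3×1 + 3×2 = 30; y_lin[6] = 4×1 + 3×5 + 3×1 = 22; y_lin[7] = 3×1 + 3×5 = 18; y_lin[8] = 3×1 = 3 → [16, 12, 22, 41, 31, 30, 22, 18, 3]. Circular (length 5): y[0] = 4×4 + 1×1 + 4×5 + 3×1 + 3×2 = 46; y[1] = 4×2 + 1×4 + 4×1 + 3×5 + 3×1 = 34; y[2] = 4×1 + 1×2 + 4×4 + 3×1 + 3×5 = 40; y[3] = 4×5 + 1×1 + 4×2 + 3×4 + 3×1 = 44; y[4] = 4×1 + 1×5 + 4×1 + 3×2 + 3×4 = 31 → [46, 34, 40, 44, 31]

Linear: [16, 12, 22, 41, 31, 30, 22, 18, 3], Circular: [46, 34, 40, 44, 31]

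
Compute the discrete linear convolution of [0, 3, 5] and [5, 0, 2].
y[0] = 0×5 = 0; y[1] = 0×0 + 3×5 = 15; y[2] = 0×2 + 3×0 + 5×5 = 25; y[3] = 3×2 + 5×0 = 6; y[4] = 5×2 = 10

[0, 15, 25, 6, 10]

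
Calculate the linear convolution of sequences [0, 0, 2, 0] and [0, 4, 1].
y[0] = 0×0 = 0; y[1] = 0×4 + 0×0 = 0; y[2] = 0×1 + 0×4 + 2×0 = 0; y[3] = 0×1 + 2×4 + 0×0 = 8; y[4] = 2×1 + 0×4 = 2; y[5] = 0×1 = 0

[0, 0, 0, 8, 2, 0]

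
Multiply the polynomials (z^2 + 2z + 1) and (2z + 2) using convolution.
Ascending coefficients: a = [1, 2, 1], b = [2, 2]. c[0] = 1×2 = 2; c[1] = 1×2 + 2×2 = 6; c[2] = 2×2 + 1×2 = 6; c[3] = 1×2 = 2. Result coefficients: [2, 6, 6, 2] → 2z^3 + 6z^2 + 6z + 2

2z^3 + 6z^2 + 6z + 2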